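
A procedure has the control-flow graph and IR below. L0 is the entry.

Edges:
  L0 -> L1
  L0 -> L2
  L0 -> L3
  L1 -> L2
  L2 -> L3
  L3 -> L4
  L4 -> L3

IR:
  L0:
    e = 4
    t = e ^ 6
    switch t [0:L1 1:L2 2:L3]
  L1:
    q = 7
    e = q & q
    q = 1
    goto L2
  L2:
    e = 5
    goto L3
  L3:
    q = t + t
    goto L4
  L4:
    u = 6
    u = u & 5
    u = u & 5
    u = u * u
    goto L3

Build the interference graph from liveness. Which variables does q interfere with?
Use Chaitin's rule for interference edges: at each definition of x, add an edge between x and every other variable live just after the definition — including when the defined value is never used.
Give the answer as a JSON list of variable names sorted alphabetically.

Answer: ["t"]

Working:
Per-block:
  L0 def {e,t} use ∅
  L1 def {e,q} use ∅
  L2 def {e} use ∅
  L3 def {q} use {t}
  L4 def {u} use ∅

Backward fixpoint:
  live L0: ∅→{t}
  live L1: {t}→{t}
  live L2: {t}→{t}
  live L3: {t}→{t}
  live L4: {t}→{t}

Conflict graph:
  e — {t}
  q — {t}
  t — {e,q,u}
  u — {t}

N(q) = ["t"]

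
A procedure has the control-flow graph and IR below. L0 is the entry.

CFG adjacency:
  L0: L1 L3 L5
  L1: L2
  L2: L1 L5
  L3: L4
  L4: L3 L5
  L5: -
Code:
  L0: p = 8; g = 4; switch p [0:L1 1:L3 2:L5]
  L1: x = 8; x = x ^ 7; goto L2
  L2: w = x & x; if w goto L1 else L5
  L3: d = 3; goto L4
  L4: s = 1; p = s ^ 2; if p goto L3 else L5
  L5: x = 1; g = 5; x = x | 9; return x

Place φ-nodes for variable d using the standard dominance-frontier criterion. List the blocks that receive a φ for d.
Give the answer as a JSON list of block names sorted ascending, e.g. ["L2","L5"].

Answer: ["L3", "L5"]

Working:
idom tree: L1←L0 L2←L1 L3←L0 L4←L3 L5←L0
Dom at joins:
  L1: preds {L0,L2}: {L0} ∩ {L0,L1,L2} = {L0}; idom=L0
  L3: preds {L0,L4}: {L0} ∩ {L0,L3,L4} = {L0}; idom=L0
  L5: preds {L0,L2,L4}: {L0} ∩ {L0,L1,L2} ∩ {L0,L3,L4} = {L0}; idom=L0

Frontier:
  join L1 pred L0: · stop@L0
  join L1 pred L2: L2→L1 stop@L0
  join L3 pred L0: · stop@L0
  join L3 pred L4: L4→L3 stop@L0
  join L5 pred L0: · stop@L0
  join L5 pred L2: L2→L1 stop@L0
  join L5 pred L4: L4→L3 stop@L0
  DF(L0)=∅
  DF(L1)={L1,L5}
  DF(L2)={L1,L5}
  DF(L3)={L3,L5}
  DF(L4)={L3,L5}
  DF(L5)=∅

φ for d: defs {L3}
  DF⁺ = {L3,L5}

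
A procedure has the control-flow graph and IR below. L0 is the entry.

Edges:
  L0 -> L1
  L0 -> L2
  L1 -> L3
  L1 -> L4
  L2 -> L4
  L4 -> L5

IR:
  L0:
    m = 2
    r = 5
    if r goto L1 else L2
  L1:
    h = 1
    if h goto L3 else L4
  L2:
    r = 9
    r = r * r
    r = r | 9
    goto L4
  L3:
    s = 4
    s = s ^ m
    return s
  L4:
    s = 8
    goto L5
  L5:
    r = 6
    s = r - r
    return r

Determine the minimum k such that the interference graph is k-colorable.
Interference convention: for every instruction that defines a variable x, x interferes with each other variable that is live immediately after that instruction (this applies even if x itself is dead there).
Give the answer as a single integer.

def/use:
  L0: {m,r} / ∅
  L1: {h} / ∅
  L2: {r} / ∅
  L3: {s} / {m}
  L4: {s} / ∅
  L5: {r,s} / ∅

Liveness:
  L0: in=∅ out={m}
  L1: in={m} out={m}
  L2: in=∅ out=∅
  L3: in={m} out=∅
  L4: in=∅ out=∅
  L5: in=∅ out=∅

Conflict graph:
  h: {m}
  m: {h,r,s}
  r: {m,s}
  s: {m,r}

Registers:
  clique {m,r,s} ⇒ need ≥ 3
  assign h→R1 m→R0 r→R1 s→R2 — no edge inside a register ⇒ χ ≤ 3
  χ = 3

Answer: 3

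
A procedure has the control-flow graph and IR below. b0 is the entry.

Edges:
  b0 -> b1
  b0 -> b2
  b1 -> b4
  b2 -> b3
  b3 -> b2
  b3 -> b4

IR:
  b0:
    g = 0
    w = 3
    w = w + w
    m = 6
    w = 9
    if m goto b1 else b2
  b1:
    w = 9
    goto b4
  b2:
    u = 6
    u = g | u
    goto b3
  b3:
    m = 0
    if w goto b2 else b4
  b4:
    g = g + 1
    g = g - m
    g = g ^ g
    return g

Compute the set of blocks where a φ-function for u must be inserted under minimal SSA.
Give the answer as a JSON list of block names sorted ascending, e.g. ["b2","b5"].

idom tree: b1←b0 b2←b0 b3←b2 b4←b0
Join-block Dom:
  b2: preds {b0,b3}: {b0} ∩ {b0,b2,b3} = {b0}; idom=b0
  b4: preds {b1,b3}: {b0,b1} ∩ {b0,b2,b3} = {b0}; idom=b0

DF derivation:
  b2←b0: walk · to b0
  b2←b3: walk b3→b2 to b0
  b4←b1: walk b1 to b0
  b4←b3: walk b3→b2 to b0
  DF(b0)=∅
  DF(b1)={b4}
  DF(b2)={b2,b4}
  DF(b3)={b2,b4}
  DF(b4)=∅

φ for u: defs {b2}
  DF⁺ = {b2,b4}

Answer: ["b2", "b4"]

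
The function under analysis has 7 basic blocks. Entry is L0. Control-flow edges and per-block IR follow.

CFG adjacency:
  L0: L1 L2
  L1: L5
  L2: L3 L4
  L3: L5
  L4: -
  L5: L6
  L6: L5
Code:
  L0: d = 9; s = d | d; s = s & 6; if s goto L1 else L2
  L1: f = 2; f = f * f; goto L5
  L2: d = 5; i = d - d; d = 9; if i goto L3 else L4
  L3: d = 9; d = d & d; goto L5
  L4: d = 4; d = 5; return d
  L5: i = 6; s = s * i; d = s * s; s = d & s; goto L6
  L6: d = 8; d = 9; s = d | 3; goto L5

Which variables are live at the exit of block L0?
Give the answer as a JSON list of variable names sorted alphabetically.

Per-block:
  L0 def {d,s} use ∅
  L1 def {f} use ∅
  L2 def {d,i} use ∅
  L3 def {d} use ∅
  L4 def {d} use ∅
  L5 def {d,i,s} use {s}
  L6 def {d,s} use ∅

Backward fixpoint:
  live L0: ∅→{s}
  live L1: {s}→{s}
  live L2: {s}→{s}
  live L3: {s}→{s}
  live L4: ∅→∅
  live L5: {s}→∅
  live L6: ∅→{s}

live-out(L0) = ["s"]

Answer: ["s"]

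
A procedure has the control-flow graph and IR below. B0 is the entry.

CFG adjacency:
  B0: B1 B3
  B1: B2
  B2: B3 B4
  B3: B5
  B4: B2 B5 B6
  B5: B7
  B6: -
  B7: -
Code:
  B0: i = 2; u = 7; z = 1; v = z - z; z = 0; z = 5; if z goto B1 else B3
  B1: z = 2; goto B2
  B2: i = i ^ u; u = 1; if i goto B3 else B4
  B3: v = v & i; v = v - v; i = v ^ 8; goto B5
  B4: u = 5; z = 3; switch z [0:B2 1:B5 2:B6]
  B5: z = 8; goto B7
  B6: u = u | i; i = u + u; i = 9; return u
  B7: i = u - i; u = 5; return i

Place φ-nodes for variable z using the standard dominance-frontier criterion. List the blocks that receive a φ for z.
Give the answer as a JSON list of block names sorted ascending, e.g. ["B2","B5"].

idom tree: B1←B0 B2←B1 B3←B0 B4←B2 B5←B0 B6←B4 B7←B5
Dom∩ at merges:
  B2: preds {B1,B4}: {B0,B1} ∩ {B0,B1,B2,B4} = {B0,B1}; idom=B1
  B3: preds {B0,B2}: {B0} ∩ {B0,B1,B2} = {B0}; idom=B0
  B5: preds {B3,B4}: {B0,B3} ∩ {B0,B1,B2,B4} = {B0}; idom=B0

DF derivation:
  join B2 pred B1: · stop@B1
  join B2 pred B4: B4→B2 stop@B1
  join B3 pred B0: · stop@B0
  join B3 pred B2: B2→B1 stop@B0
  join B5 pred B3: B3 stop@B0
  join B5 pred B4: B4→B2→B1 stop@B0
  B0: DF=∅
  B1: DF={B3,B5}
  B2: DF={B2,B3,B5}
  B3: DF={B5}
  B4: DF={B2,B5}
  B5: DF=∅
  B6: DF=∅
  B7: DF=∅

φ for z: defs {B0,B1,B4,B5}
  DF⁺ = {B2,B3,B5}

Answer: ["B2", "B3", "B5"]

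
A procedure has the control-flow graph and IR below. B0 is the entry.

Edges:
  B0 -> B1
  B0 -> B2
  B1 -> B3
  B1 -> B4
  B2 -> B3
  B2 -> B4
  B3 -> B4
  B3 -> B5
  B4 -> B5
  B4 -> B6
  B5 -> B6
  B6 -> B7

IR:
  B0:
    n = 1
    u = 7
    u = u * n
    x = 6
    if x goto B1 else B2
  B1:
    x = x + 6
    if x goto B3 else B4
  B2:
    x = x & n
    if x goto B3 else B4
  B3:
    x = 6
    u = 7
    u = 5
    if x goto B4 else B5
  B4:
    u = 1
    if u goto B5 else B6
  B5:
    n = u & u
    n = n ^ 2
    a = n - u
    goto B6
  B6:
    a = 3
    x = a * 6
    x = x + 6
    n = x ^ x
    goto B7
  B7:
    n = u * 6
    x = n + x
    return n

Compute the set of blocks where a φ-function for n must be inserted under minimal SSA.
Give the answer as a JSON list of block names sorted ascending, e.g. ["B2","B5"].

Answer: ["B6"]

Working:
idom tree: B1←B0 B2←B0 B3←B0 B4←B0 B5←B0 B6←B0 B7←B6
Dom at joins:
  B3: preds {B1,B2}: {B0,B1} ∩ {B0,B2} = {B0}; idom=B0
  B4: preds {B1,B2,B3}: {B0,B1} ∩ {B0,B2} ∩ {B0,B3} = {B0}; idom=B0
  B5: preds {B3,B4}: {B0,B3} ∩ {B0,B4} = {B0}; idom=B0
  B6: preds {B4,B5}: {B0,B4} ∩ {B0,B5} = {B0}; idom=B0

DF walk-up:
  join B3 pred B1: B1 stop@B0
  join B3 pred B2: B2 stop@B0
  join B4 pred B1: B1 stop@B0
  join B4 pred B2: B2 stop@B0
  join B4 pred B3: B3 stop@B0
  join B5 pred B3: B3 stop@B0
  join B5 pred B4: B4 stop@B0
  join B6 pred B4: B4 stop@B0
  join B6 pred B5: B5 stop@B0
  DF(B0)=∅
  DF(B1)={B3,B4}
  DF(B2)={B3,B4}
  DF(B3)={B4,B5}
  DF(B4)={B5,B6}
  DF(B5)={B6}
  DF(B6)=∅
  DF(B7)=∅

φ for n: defs {B0,B5,B6,B7}
  DF⁺ = {B6}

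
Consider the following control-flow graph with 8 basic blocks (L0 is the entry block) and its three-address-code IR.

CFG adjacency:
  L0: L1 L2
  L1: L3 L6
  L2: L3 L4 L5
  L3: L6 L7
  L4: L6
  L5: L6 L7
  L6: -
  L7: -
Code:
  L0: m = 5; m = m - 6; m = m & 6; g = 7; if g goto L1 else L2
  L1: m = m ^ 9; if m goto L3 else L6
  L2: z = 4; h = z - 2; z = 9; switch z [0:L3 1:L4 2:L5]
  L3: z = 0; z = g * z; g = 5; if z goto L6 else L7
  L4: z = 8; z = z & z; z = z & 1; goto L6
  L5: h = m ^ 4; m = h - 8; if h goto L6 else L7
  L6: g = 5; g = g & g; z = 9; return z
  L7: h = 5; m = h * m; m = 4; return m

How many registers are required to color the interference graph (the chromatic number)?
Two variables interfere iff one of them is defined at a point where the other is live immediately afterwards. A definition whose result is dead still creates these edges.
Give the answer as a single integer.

Answer: 3

Analysis:
Per-block:
  L0: def={g,m} ue=∅
  L1: def={m} ue={m}
  L2: def={h,z} ue=∅
  L3: def={g,z} ue={g}
  L4: def={z} ue=∅
  L5: def={h,m} ue={m}
  L6: def={g,z} ue=∅
  L7: def={h,m} ue={m}

Liveness:
  L0: in=∅ out={g,m}
  L1: in={g,m} out={g,m}
  L2: in={g,m} out={g,m}
  L3: in={g,m} out={m}
  L4: in=∅ out=∅
  L5: in={m} out={m}
  L6: in=∅ out=∅
  L7: in={m} out=∅

Interference:
  g — {h,m,z}
  h — {g,m}
  m — {g,h,z}
  z — {g,m}

Registers:
  clique {g,h,m} ⇒ need ≥ 3
  3-colouring: c0={g}  c1={m}  c2={h,z}
  χ = 3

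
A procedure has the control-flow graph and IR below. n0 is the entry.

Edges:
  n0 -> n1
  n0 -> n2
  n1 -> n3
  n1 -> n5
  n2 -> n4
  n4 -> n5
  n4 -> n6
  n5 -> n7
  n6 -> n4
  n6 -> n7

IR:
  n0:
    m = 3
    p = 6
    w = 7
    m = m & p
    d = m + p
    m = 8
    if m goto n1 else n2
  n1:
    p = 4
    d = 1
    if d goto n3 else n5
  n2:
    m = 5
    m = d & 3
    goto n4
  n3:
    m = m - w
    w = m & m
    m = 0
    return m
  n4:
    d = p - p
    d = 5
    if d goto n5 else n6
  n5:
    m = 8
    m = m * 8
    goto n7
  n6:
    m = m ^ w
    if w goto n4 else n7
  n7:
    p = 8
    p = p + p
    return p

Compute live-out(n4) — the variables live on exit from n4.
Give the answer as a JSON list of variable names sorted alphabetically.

Per-block:
  n0 def {d,m,p,w} use ∅
  n1 def {d,p} use ∅
  n2 def {m} use {d}
  n3 def {m,w} use {m,w}
  n4 def {d} use {p}
  n5 def {m} use ∅
  n6 def {m} use {m,w}
  n7 def {p} use ∅

Liveness:
  n0: in=∅ out={d,m,p,w}
  n1: in={m,w} out={m,w}
  n2: in={d,p,w} out={m,p,w}
  n3: in={m,w} out=∅
  n4: in={m,p,w} out={m,p,w}
  n5: in=∅ out=∅
  n6: in={m,p,w} out={m,p,w}
  n7: in=∅ out=∅

live-out(n4) = ["m", "p", "w"]

Answer: ["m", "p", "w"]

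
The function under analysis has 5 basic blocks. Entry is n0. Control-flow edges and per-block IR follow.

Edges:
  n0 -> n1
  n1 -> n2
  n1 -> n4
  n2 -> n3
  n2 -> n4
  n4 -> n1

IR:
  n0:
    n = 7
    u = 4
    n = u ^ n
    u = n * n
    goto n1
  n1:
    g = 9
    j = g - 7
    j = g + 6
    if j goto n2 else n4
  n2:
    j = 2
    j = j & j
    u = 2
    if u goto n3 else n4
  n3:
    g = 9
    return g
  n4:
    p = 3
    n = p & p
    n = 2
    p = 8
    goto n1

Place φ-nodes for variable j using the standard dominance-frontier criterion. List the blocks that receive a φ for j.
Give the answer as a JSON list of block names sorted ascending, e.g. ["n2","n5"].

Answer: ["n1", "n4"]

Working:
idom tree: n1←n0 n2←n1 n3←n2 n4←n1
Join-block Dom:
  n1: preds {n0,n4}: {n0} ∩ {n0,n1,n4} = {n0}; idom=n0
  n4: preds {n1,n2}: {n0,n1} ∩ {n0,n1,n2} = {n0,n1}; idom=n1

DF walk-up:
  join n1 pred n0: · stop@n0
  join n1 pred n4: n4→n1 stop@n0
  join n4 pred n1: · stop@n1
  join n4 pred n2: n2 stop@n1
  DF(n0)=∅
  DF(n1)={n1}
  DF(n2)={n4}
  DF(n3)=∅
  DF(n4)={n1}

φ for j: defs {n1,n2}
  DF⁺ = {n1,n4}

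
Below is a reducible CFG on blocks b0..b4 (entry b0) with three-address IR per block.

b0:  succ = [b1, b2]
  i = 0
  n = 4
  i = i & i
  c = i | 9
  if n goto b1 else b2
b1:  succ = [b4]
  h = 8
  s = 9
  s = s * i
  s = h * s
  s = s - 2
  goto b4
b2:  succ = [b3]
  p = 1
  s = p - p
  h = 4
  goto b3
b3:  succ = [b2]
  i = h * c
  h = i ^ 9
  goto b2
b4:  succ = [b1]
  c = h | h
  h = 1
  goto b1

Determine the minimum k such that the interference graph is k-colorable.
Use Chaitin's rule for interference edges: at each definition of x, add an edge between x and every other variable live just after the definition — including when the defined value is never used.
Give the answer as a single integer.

Answer: 4

Working:
Per-block:
  b0: {c,i,n} / ∅
  b1: {h,s} / {i}
  b2: {h,p,s} / ∅
  b3: {h,i} / {c,h}
  b4: {c,h} / {h}

Liveness:
  b0 li=∅ lo={c,i}
  b1 li={i} lo={h,i}
  b2 li={c} lo={c,h}
  b3 li={c,h} lo={c}
  b4 li={h,i} lo={i}

Interfere edges:
  c↔{h,i,n,p,s}
  h↔{c,i,s}
  i↔{c,h,n,s}
  n↔{c,i}
  p↔{c}
  s↔{c,h,i}

Registers:
  {c,h,i,s} pairwise interfere (4-clique) ⇒ χ ≥ 4
  assign c→c0 h→c2 i→c1 n→c2 p→c1 s→c3 — no edge inside a register ⇒ χ ≤ 4
  χ = 4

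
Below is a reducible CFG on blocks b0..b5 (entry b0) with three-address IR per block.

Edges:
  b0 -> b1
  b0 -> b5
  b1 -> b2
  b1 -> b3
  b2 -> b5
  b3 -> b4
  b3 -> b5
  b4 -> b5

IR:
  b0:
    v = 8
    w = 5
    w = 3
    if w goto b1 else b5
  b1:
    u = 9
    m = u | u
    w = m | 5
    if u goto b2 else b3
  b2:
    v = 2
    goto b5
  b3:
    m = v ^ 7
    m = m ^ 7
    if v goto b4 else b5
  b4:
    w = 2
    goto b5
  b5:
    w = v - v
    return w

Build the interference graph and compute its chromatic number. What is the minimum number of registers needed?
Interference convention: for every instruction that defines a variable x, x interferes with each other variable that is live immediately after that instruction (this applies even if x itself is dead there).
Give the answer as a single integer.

Block summaries:
  b0: {v,w} / ∅
  b1: {m,u,w} / ∅
  b2: {v} / ∅
  b3: {m} / {v}
  b4: {w} / ∅
  b5: {w} / {v}

Live sets:
  b0: in=∅ out={v}
  b1: in={v} out={v}
  b2: in=∅ out={v}
  b3: in={v} out={v}
  b4: in={v} out={v}
  b5: in={v} out=∅

Interference:
  m↔{u,v}
  u↔{m,v,w}
  v↔{m,u,w}
  w↔{u,v}

Chromatic number:
  lower bound: {m,u,v} mutually conflict ⇒ χ ≥ 3
  3-colouring: c0={u}  c1={v}  c2={m,w}
  χ = 3

Answer: 3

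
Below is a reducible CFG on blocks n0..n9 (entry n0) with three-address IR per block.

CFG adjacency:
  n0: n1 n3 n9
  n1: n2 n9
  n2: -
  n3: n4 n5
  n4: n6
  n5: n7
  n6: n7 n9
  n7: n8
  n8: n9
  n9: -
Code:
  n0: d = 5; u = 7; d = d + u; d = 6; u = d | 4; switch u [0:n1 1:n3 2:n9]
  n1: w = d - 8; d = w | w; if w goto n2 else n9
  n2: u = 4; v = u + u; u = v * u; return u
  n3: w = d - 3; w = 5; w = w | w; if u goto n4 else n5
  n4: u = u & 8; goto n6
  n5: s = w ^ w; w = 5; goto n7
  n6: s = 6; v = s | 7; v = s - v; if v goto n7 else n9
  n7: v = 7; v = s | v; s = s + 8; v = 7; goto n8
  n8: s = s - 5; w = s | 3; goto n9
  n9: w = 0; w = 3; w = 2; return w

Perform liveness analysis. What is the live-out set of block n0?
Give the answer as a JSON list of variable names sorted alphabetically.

def/use:
  n0: {d,u} / ∅
  n1: {d,w} / {d}
  n2: {u,v} / ∅
  n3: {w} / {d,u}
  n4: {u} / {u}
  n5: {s,w} / {w}
  n6: {s,v} / ∅
  n7: {s,v} / {s}
  n8: {s,w} / {s}
  n9: {w} / ∅

Backward fixpoint:
  n0 li=∅ lo={d,u}
  n1 li={d} lo=∅
  n2 li=∅ lo=∅
  n3 li={d,u} lo={u,w}
  n4 li={u} lo=∅
  n5 li={w} lo={s}
  n6 li=∅ lo={s}
  n7 li={s} lo={s}
  n8 li={s} lo=∅
  n9 li=∅ lo=∅

live-out(n0) = ["d", "u"]

Answer: ["d", "u"]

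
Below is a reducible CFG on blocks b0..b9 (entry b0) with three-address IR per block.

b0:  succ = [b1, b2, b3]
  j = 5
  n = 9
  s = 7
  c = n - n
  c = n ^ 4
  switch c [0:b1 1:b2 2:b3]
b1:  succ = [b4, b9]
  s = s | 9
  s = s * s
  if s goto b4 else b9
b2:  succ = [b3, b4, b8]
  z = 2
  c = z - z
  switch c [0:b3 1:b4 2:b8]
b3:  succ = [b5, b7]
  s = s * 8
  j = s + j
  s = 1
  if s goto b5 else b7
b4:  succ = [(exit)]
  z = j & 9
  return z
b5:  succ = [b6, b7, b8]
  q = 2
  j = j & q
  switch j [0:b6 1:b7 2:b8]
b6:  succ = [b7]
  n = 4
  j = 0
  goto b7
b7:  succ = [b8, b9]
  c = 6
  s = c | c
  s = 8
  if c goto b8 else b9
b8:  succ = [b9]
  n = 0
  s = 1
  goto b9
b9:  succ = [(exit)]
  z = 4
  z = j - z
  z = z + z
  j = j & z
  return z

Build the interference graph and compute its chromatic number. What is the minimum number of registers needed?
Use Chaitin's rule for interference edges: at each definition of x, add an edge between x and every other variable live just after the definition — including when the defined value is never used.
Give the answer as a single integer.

Per-block:
  b0: {c,j,n,s} / ∅
  b1: {s} / {s}
  b2: {c,z} / ∅
  b3: {j,s} / {j,s}
  b4: {z} / {j}
  b5: {j,q} / {j}
  b6: {j,n} / ∅
  b7: {c,s} / ∅
  b8: {n,s} / ∅
  b9: {j,z} / {j}

Live sets:
  live b0: ∅→{j,s}
  live b1: {j,s}→{j}
  live b2: {j,s}→{j,s}
  live b3: {j,s}→{j}
  live b4: {j}→∅
  live b5: {j}→{j}
  live b6: ∅→{j}
  live b7: {j}→{j}
  live b8: {j}→{j}
  live b9: {j}→∅

Conflict graph:
  c↔{j,n,s}
  j↔{c,n,q,s,z}
  n↔{c,j,s}
  q↔{j}
  s↔{c,j,n,z}
  z↔{j,s}

Chromatic number:
  {c,j,n,s} pairwise interfere (4-clique) ⇒ χ ≥ 4
  4-colouring: c0={j}  c1={q,s}  c2={c,z}  c3={n}
  χ = 4

Answer: 4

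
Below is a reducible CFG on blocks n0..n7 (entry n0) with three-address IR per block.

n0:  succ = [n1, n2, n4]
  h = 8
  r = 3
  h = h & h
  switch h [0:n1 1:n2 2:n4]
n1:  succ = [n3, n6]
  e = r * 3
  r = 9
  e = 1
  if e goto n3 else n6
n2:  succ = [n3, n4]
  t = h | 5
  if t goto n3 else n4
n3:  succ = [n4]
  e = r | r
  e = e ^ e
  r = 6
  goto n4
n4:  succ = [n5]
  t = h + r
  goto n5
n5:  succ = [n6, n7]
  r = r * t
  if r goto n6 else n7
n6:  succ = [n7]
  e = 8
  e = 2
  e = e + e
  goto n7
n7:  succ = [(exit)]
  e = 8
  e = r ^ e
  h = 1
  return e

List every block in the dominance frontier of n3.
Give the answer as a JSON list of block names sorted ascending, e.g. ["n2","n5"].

idom tree: n1←n0 n2←n0 n3←n0 n4←n0 n5←n4 n6←n0 n7←n0
Dom∩ at merges:
  n3: preds {n1,n2}: {n0,n1} ∩ {n0,n2} = {n0}; idom=n0
  n4: preds {n0,n2,n3}: {n0} ∩ {n0,n2} ∩ {n0,n3} = {n0}; idom=n0
  n6: preds {n1,n5}: {n0,n1} ∩ {n0,n4,n5} = {n0}; idom=n0
  n7: preds {n5,n6}: {n0,n4,n5} ∩ {n0,n6} = {n0}; idom=n0

Frontier:
  join n3 pred n1: n1 stop@n0
  join n3 pred n2: n2 stop@n0
  join n4 pred n0: · stop@n0
  join n4 pred n2: n2 stop@n0
  join n4 pred n3: n3 stop@n0
  join n6 pred n1: n1 stop@n0
  join n6 pred n5: n5→n4 stop@n0
  join n7 pred n5: n5→n4 stop@n0
  join n7 pred n6: n6 stop@n0
  DF(n0)=∅
  DF(n1)={n3,n6}
  DF(n2)={n3,n4}
  DF(n3)={n4}
  DF(n4)={n6,n7}
  DF(n5)={n6,n7}
  DF(n6)={n7}
  DF(n7)=∅

DF(n3) = ["n4"]

Answer: ["n4"]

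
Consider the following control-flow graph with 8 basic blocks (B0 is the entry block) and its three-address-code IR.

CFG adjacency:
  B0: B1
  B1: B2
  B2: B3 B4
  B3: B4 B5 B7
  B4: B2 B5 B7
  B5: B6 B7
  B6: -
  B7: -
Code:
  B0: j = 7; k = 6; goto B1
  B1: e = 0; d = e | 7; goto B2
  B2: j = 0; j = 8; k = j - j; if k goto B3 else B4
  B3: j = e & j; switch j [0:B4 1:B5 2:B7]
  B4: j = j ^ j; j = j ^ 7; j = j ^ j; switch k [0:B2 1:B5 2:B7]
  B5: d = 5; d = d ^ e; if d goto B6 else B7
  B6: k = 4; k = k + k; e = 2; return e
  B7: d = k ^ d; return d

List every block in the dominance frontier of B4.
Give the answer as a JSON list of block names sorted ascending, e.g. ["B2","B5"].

Answer: ["B2", "B5", "B7"]

Derivation:
idom tree: B1←B0 B2←B1 B3←B2 B4←B2 B5←B2 B6←B5 B7←B2
Dom∩ at merges:
  B2: preds {B1,B4}: {B0,B1} ∩ {B0,B1,B2,B4} = {B0,B1}; idom=B1
  B4: preds {B2,B3}: {B0,B1,B2} ∩ {B0,B1,B2,B3} = {B0,B1,B2}; idom=B2
  B5: preds {B3,B4}: {B0,B1,B2,B3} ∩ {B0,B1,B2,B4} = {B0,B1,B2}; idom=B2
  B7: preds {B3,B4,B5}: {B0,B1,B2,B3} ∩ {B0,B1,B2,B4} ∩ {B0,B1,B2,B5} = {B0,B1,B2}; idom=B2

DF walk-up:
  B2←B1: walk · to B1
  B2←B4: walk B4→B2 to B1
  B4←B2: walk · to B2
  B4←B3: walk B3 to B2
  B5←B3: walk B3 to B2
  B5←B4: walk B4 to B2
  B7←B3: walk B3 to B2
  B7←B4: walk B4 to B2
  B7←B5: walk B5 to B2
  B0 → ∅
  B1 → ∅
  B2 → {B2}
  B3 → {B4,B5,B7}
  B4 → {B2,B5,B7}
  B5 → {B7}
  B6 → ∅
  B7 → ∅

DF(B4) = ["B2", "B5", "B7"]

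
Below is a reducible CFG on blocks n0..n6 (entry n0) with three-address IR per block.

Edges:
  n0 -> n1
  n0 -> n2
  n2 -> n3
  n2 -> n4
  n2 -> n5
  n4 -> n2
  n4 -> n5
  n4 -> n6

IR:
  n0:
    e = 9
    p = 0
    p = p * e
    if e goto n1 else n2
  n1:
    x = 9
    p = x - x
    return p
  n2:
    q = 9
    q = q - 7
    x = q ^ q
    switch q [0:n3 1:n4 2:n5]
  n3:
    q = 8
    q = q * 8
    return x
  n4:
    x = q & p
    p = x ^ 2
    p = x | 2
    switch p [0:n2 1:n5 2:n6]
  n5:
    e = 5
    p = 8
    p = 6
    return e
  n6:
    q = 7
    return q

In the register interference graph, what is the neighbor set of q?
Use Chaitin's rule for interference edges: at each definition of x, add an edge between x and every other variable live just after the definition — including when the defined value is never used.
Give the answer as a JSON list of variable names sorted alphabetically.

Block summaries:
  n0 def {e,p} use ∅
  n1 def {p,x} use ∅
  n2 def {q,x} use ∅
  n3 def {q} use {x}
  n4 def {p,x} use {p,q}
  n5 def {e,p} use ∅
  n6 def {q} use ∅

Live sets:
  live n0: ∅→{p}
  live n1: ∅→∅
  live n2: {p}→{p,q,x}
  live n3: {x}→∅
  live n4: {p,q}→{p}
  live n5: ∅→∅
  live n6: ∅→∅

Conflict graph:
  e↔{p}
  p↔{e,q,x}
  q↔{p,x}
  x↔{p,q}

N(q) = ["p", "x"]

Answer: ["p", "x"]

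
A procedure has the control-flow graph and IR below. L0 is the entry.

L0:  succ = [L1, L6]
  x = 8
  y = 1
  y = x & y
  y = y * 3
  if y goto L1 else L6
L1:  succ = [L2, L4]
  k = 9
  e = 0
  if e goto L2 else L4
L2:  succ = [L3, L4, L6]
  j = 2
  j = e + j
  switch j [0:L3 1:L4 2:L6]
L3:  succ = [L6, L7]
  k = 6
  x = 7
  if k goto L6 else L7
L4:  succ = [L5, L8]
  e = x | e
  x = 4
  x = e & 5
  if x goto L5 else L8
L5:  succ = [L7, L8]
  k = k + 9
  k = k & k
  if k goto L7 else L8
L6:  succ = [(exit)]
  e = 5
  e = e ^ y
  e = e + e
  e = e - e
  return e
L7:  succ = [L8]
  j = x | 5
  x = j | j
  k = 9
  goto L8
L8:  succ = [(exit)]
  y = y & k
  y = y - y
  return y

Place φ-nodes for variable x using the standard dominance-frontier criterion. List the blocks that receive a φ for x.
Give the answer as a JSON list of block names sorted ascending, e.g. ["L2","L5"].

idom tree: L1←L0 L2←L1 L3←L2 L4←L1 L5←L4 L6←L0 L7←L1 L8←L1
Dom∩ at merges:
  L4: preds {L1,L2}: {L0,L1} ∩ {L0,L1,L2} = {L0,L1}; idom=L1
  L6: preds {L0,L2,L3}: {L0} ∩ {L0,L1,L2} ∩ {L0,L1,L2,L3} = {L0}; idom=L0
  L7: preds {L3,L5}: {L0,L1,L2,L3} ∩ {L0,L1,L4,L5} = {L0,L1}; idom=L1
  L8: preds {L4,L5,L7}: {L0,L1,L4} ∩ {L0,L1,L4,L5} ∩ {L0,L1,L7} = {L0,L1}; idom=L1

DF walk-up:
  join L4 pred L1: · stop@L1
  join L4 pred L2: L2 stop@L1
  join L6 pred L0: · stop@L0
  join L6 pred L2: L2→L1 stop@L0
  join L6 pred L3: L3→L2→L1 stop@L0
  join L7 pred L3: L3→L2 stop@L1
  join L7 pred L5: L5→L4 stop@L1
  join L8 pred L4: L4 stop@L1
  join L8 pred L5: L5→L4 stop@L1
  join L8 pred L7: L7 stop@L1
  L0 → ∅
  L1 → {L6}
  L2 → {L4,L6,L7}
  L3 → {L6,L7}
  L4 → {L7,L8}
  L5 → {L7,L8}
  L6 → ∅
  L7 → {L8}
  L8 → ∅

φ for x: defs {L0,L3,L4,L7}
  DF⁺ = {L6,L7,L8}

Answer: ["L6", "L7", "L8"]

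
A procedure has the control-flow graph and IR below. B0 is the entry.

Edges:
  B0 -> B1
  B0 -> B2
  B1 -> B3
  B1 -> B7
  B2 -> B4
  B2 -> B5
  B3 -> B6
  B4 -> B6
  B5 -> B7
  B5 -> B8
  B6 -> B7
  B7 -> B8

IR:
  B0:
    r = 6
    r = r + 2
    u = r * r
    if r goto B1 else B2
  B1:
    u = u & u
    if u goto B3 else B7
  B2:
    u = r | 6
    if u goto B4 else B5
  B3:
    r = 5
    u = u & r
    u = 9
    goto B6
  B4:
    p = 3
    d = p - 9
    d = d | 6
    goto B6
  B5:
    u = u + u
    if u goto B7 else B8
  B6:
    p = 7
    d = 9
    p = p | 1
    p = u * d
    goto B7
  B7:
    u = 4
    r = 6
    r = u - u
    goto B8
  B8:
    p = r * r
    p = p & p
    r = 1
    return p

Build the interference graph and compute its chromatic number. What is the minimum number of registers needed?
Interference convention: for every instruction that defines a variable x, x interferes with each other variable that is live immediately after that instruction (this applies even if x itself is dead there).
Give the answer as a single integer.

Block summaries:
  B0: def={r,u} ue=∅
  B1: def={u} ue={u}
  B2: def={u} ue={r}
  B3: def={r,u} ue={u}
  B4: def={d,p} ue=∅
  B5: def={u} ue={u}
  B6: def={d,p} ue={u}
  B7: def={r,u} ue=∅
  B8: def={p,r} ue={r}

Live sets:
  live B0: ∅→{r,u}
  live B1: {u}→{u}
  live B2: {r}→{r,u}
  live B3: {u}→{u}
  live B4: {u}→{u}
  live B5: {r,u}→{r}
  live B6: {u}→∅
  live B7: ∅→{r}
  live B8: {r}→∅

Interfere edges:
  d↔{p,u}
  p↔{d,r,u}
  r↔{p,u}
  u↔{d,p,r}

Chromatic number:
  lower bound: {d,p,u} mutually conflict ⇒ χ ≥ 3
  assign d→c2 p→c0 r→c2 u→c1 — no edge inside a register ⇒ χ ≤ 3
  χ = 3

Answer: 3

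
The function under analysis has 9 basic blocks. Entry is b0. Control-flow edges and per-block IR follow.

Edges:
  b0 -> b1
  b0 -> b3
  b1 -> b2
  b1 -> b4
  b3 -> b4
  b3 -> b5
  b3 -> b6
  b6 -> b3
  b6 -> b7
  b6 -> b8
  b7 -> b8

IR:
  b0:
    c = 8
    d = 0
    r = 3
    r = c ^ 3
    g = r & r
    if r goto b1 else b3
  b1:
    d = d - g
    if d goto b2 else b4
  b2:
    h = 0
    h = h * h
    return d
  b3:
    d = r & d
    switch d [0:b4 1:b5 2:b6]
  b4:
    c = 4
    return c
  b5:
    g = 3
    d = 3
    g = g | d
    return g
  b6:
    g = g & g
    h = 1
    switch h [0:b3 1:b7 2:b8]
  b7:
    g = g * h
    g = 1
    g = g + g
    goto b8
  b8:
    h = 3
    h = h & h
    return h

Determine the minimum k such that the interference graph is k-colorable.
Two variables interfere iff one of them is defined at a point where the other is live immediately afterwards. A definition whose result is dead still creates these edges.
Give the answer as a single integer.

Per-block:
  b0: {c,d,g,r} / ∅
  b1: {d} / {d,g}
  b2: {h} / {d}
  b3: {d} / {d,r}
  b4: {c} / ∅
  b5: {d,g} / ∅
  b6: {g,h} / {g}
  b7: {g} / {g,h}
  b8: {h} / ∅

Liveness:
  live b0: ∅→{d,g,r}
  live b1: {d,g}→{d}
  live b2: {d}→∅
  live b3: {d,g,r}→{d,g,r}
  live b4: ∅→∅
  live b5: ∅→∅
  live b6: {d,g,r}→{d,g,h,r}
  live b7: {g,h}→∅
  live b8: ∅→∅

Conflict graph:
  c: {d,r}
  d: {c,g,h,r}
  g: {d,h,r}
  h: {d,g,r}
  r: {c,d,g,h}

Colouring:
  lower bound: {d,g,h,r} mutually conflict ⇒ χ ≥ 4
  assign c→c2 d→c0 g→c2 h→c3 r→c1 — no edge inside a register ⇒ χ ≤ 4
  χ = 4

Answer: 4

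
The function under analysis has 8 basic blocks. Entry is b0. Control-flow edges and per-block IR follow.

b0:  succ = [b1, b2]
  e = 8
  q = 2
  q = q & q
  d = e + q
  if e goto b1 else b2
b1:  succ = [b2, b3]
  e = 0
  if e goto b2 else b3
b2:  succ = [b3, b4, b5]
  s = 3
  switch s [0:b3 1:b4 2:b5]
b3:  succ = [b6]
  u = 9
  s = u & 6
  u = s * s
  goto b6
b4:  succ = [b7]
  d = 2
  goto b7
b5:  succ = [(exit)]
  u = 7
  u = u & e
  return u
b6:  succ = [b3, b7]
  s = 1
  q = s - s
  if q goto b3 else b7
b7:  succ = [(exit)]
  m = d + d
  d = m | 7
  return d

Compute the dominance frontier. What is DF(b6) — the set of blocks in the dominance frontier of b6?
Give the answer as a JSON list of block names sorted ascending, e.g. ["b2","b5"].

idom tree: b1←b0 b2←b0 b3←b0 b4←b2 b5←b2 b6←b3 b7←b0
Join-block Dom:
  b2: preds {b0,b1}: {b0} ∩ {b0,b1} = {b0}; idom=b0
  b3: preds {b1,b2,b6}: {b0,b1} ∩ {b0,b2} ∩ {b0,b3,b6} = {b0}; idom=b0
  b7: preds {b4,b6}: {b0,b2,b4} ∩ {b0,b3,b6} = {b0}; idom=b0

DF derivation:
  join b2 pred b0: · stop@b0
  join b2 pred b1: b1 stop@b0
  join b3 pred b1: b1 stop@b0
  join b3 pred b2: b2 stop@b0
  join b3 pred b6: b6→b3 stop@b0
  join b7 pred b4: b4→b2 stop@b0
  join b7 pred b6: b6→b3 stop@b0
  DF(b0)=∅
  DF(b1)={b2,b3}
  DF(b2)={b3,b7}
  DF(b3)={b3,b7}
  DF(b4)={b7}
  DF(b5)=∅
  DF(b6)={b3,b7}
  DF(b7)=∅

DF(b6) = ["b3", "b7"]

Answer: ["b3", "b7"]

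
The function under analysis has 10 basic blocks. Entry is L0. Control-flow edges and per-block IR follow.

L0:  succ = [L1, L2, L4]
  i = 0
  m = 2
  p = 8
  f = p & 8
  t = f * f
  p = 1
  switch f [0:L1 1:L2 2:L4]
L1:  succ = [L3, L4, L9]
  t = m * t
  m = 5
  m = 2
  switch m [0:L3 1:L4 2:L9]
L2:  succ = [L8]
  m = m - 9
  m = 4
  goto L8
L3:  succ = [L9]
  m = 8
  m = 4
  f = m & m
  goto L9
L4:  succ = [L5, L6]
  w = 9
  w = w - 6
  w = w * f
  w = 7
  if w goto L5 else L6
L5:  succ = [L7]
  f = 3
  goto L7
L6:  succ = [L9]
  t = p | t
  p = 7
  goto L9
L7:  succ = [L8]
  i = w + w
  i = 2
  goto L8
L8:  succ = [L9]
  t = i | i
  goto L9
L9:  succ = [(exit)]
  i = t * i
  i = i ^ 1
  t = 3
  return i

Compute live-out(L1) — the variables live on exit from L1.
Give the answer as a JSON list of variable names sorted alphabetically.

Answer: ["f", "i", "p", "t"]

Working:
Block summaries:
  L0: def={f,i,m,p,t} ue=∅
  L1: def={m,t} ue={m,t}
  L2: def={m} ue={m}
  L3: def={f,m} ue=∅
  L4: def={w} ue={f}
  L5: def={f} ue=∅
  L6: def={p,t} ue={p,t}
  L7: def={i} ue={w}
  L8: def={t} ue={i}
  L9: def={i,t} ue={i,t}

Backward fixpoint:
  L0: in=∅ out={f,i,m,p,t}
  L1: in={f,i,m,p,t} out={f,i,p,t}
  L2: in={i,m} out={i}
  L3: in={i,t} out={i,t}
  L4: in={f,i,p,t} out={i,p,t,w}
  L5: in={w} out={w}
  L6: in={i,p,t} out={i,t}
  L7: in={w} out={i}
  L8: in={i} out={i,t}
  L9: in={i,t} out=∅

live-out(L1) = ["f", "i", "p", "t"]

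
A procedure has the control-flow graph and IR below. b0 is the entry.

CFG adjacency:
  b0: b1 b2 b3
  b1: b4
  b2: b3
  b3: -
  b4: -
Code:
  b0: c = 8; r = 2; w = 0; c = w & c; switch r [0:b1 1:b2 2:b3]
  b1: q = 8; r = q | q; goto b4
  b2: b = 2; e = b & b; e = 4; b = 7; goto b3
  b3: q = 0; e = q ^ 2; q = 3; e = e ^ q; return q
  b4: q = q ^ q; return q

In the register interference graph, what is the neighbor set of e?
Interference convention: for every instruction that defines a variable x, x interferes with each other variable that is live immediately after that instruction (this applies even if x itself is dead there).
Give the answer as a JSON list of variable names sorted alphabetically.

Block summaries:
  b0: def={c,r,w} ue=∅
  b1: def={q,r} ue=∅
  b2: def={b,e} ue=∅
  b3: def={e,q} ue=∅
  b4: def={q} ue={q}

Backward fixpoint:
  b0: in=∅ out=∅
  b1: in=∅ out={q}
  b2: in=∅ out=∅
  b3: in=∅ out=∅
  b4: in={q} out=∅

Conflict graph:
  b — ∅
  c — {r,w}
  e — {q}
  q — {e,r}
  r — {c,q,w}
  w — {c,r}

N(e) = ["q"]

Answer: ["q"]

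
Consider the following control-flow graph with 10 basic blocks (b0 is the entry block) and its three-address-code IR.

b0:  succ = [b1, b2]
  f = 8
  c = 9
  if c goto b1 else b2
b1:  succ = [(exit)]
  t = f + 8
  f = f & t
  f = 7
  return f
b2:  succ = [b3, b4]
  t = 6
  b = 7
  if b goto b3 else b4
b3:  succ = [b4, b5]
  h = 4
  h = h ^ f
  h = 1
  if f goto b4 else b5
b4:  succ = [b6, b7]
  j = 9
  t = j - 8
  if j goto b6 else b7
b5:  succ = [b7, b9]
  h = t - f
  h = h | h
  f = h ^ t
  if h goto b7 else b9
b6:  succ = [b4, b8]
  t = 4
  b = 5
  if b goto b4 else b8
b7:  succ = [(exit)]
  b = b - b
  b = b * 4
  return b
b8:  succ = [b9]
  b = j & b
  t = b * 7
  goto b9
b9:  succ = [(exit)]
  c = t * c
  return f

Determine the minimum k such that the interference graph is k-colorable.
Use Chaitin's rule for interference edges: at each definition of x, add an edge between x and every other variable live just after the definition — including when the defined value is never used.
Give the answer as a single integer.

Answer: 5

Analysis:
def/use:
  b0: def={c,f} ue=∅
  b1: def={f,t} ue={f}
  b2: def={b,t} ue=∅
  b3: def={h} ue={f}
  b4: def={j,t} ue=∅
  b5: def={f,h} ue={f,t}
  b6: def={b,t} ue=∅
  b7: def={b} ue={b}
  b8: def={b,t} ue={b,j}
  b9: def={c} ue={c,f,t}

Live sets:
  b0 li=∅ lo={c,f}
  b1 li={f} lo=∅
  b2 li={c,f} lo={b,c,f,t}
  b3 li={b,c,f,t} lo={b,c,f,t}
  b4 li={b,c,f} lo={b,c,f,j}
  b5 li={b,c,f,t} lo={b,c,f,t}
  b6 li={c,f,j} lo={b,c,f,j}
  b7 li={b} lo=∅
  b8 li={b,c,f,j} lo={c,f,t}
  b9 li={c,f,t} lo=∅

Conflict graph:
  b: {c,f,h,j,t}
  c: {b,f,h,j,t}
  f: {b,c,h,j,t}
  h: {b,c,f,t}
  j: {b,c,f,t}
  t: {b,c,f,h,j}

Chromatic number:
  clique {b,c,f,h,t} ⇒ need ≥ 5
  assign b→c0 c→c1 f→c2 h→c4 j→c4 t→c3 — no edge inside a register ⇒ χ ≤ 5
  χ = 5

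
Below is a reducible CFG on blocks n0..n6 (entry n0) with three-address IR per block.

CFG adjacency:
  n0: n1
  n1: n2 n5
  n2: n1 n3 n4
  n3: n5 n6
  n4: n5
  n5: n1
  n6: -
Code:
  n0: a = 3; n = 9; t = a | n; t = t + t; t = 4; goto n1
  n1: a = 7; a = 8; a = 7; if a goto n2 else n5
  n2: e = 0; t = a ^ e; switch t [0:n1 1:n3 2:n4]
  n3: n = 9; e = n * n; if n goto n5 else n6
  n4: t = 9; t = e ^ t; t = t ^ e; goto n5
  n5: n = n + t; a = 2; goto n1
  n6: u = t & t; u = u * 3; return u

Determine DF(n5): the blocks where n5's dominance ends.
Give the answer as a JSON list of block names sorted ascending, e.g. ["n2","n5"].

idom tree: n1←n0 n2←n1 n3←n2 n4←n2 n5←n1 n6←n3
Dom∩ at merges:
  n1: preds {n0,n2,n5}: {n0} ∩ {n0,n1,n2} ∩ {n0,n1,n5} = {n0}; idom=n0
  n5: preds {n1,n3,n4}: {n0,n1} ∩ {n0,n1,n2,n3} ∩ {n0,n1,n2,n4} = {n0,n1}; idom=n1

Frontier:
  join n1 pred n0: · stop@n0
  join n1 pred n2: n2→n1 stop@n0
  join n1 pred n5: n5→n1 stop@n0
  join n5 pred n1: · stop@n1
  join n5 pred n3: n3→n2 stop@n1
  join n5 pred n4: n4→n2 stop@n1
  n0 → ∅
  n1 → {n1}
  n2 → {n1,n5}
  n3 → {n5}
  n4 → {n5}
  n5 → {n1}
  n6 → ∅

DF(n5) = ["n1"]

Answer: ["n1"]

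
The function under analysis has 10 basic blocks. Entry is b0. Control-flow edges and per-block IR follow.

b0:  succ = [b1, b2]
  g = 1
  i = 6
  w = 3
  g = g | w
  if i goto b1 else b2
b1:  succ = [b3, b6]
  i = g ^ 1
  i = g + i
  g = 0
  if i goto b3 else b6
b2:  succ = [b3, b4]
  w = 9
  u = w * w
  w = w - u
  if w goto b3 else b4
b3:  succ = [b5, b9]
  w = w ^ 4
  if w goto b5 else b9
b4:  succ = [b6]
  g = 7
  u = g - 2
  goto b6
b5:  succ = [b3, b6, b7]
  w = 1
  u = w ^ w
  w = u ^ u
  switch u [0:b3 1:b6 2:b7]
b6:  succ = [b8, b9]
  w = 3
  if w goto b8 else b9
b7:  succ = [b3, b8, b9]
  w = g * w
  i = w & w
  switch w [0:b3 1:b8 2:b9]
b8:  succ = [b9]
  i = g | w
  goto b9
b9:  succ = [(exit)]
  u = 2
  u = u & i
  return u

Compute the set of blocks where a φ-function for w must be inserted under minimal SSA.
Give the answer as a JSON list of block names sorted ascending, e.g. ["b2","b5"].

idom tree: b1←b0 b2←b0 b3←b0 b4←b2 b5←b3 b6←b0 b7←b5 b8←b0 b9←b0
Dom∩ at merges:
  b3: preds {b1,b2,b5,b7}: {b0,b1} ∩ {b0,b2} ∩ {b0,b3,b5} ∩ {b0,b3,b5,b7} = {b0}; idom=b0
  b6: preds {b1,b4,b5}: {b0,b1} ∩ {b0,b2,b4} ∩ {b0,b3,b5} = {b0}; idom=b0
  b8: preds {b6,b7}: {b0,b6} ∩ {b0,b3,b5,b7} = {b0}; idom=b0
  b9: preds {b3,b6,b7,b8}: {b0,b3} ∩ {b0,b6} ∩ {b0,b3,b5,b7} ∩ {b0,b8} = {b0}; idom=b0

DF walk-up:
  join b3 pred b1: b1 stop@b0
  join b3 pred b2: b2 stop@b0
  join b3 pred b5: b5→b3 stop@b0
  join b3 pred b7: b7→b5→b3 stop@b0
  join b6 pred b1: b1 stop@b0
  join b6 pred b4: b4→b2 stop@b0
  join b6 pred b5: b5→b3 stop@b0
  join b8 pred b6: b6 stop@b0
  join b8 pred b7: b7→b5→b3 stop@b0
  join b9 pred b3: b3 stop@b0
  join b9 pred b6: b6 stop@b0
  join b9 pred b7: b7→b5→b3 stop@b0
  join b9 pred b8: b8 stop@b0
  DF(b0)=∅
  DF(b1)={b3,b6}
  DF(b2)={b3,b6}
  DF(b3)={b3,b6,b8,b9}
  DF(b4)={b6}
  DF(b5)={b3,b6,b8,b9}
  DF(b6)={b8,b9}
  DF(b7)={b3,b8,b9}
  DF(b8)={b9}
  DF(b9)=∅

φ for w: defs {b0,b2,b3,b5,b6,b7}
  DF⁺ = {b3,b6,b8,b9}

Answer: ["b3", "b6", "b8", "b9"]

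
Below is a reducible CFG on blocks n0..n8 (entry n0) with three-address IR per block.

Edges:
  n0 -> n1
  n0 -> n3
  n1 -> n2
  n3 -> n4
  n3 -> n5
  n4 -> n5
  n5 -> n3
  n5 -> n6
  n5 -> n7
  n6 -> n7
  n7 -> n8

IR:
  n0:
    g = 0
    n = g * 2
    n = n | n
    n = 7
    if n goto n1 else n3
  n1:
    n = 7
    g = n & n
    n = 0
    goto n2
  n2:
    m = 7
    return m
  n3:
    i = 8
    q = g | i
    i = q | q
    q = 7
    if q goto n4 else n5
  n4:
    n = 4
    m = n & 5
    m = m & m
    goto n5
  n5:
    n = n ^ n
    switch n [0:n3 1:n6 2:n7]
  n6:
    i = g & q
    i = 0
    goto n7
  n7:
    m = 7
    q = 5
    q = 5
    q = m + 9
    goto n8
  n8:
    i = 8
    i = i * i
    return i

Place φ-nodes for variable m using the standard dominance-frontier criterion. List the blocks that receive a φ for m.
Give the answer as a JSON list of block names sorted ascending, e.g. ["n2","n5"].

idom tree: n1←n0 n2←n1 n3←n0 n4←n3 n5←n3 n6←n5 n7←n5 n8←n7
Dom at joins:
  n3: preds {n0,n5}: {n0} ∩ {n0,n3,n5} = {n0}; idom=n0
  n5: preds {n3,n4}: {n0,n3} ∩ {n0,n3,n4} = {n0,n3}; idom=n3
  n7: preds {n5,n6}: {n0,n3,n5} ∩ {n0,n3,n5,n6} = {n0,n3,n5}; idom=n5

DF derivation:
  join n3 pred n0: · stop@n0
  join n3 pred n5: n5→n3 stop@n0
  join n5 pred n3: · stop@n3
  join n5 pred n4: n4 stop@n3
  join n7 pred n5: · stop@n5
  join n7 pred n6: n6 stop@n5
  DF(n0)=∅
  DF(n1)=∅
  DF(n2)=∅
  DF(n3)={n3}
  DF(n4)={n5}
  DF(n5)={n3}
  DF(n6)={n7}
  DF(n7)=∅
  DF(n8)=∅

φ for m: defs {n2,n4,n7}
  DF⁺ = {n3,n5}

Answer: ["n3", "n5"]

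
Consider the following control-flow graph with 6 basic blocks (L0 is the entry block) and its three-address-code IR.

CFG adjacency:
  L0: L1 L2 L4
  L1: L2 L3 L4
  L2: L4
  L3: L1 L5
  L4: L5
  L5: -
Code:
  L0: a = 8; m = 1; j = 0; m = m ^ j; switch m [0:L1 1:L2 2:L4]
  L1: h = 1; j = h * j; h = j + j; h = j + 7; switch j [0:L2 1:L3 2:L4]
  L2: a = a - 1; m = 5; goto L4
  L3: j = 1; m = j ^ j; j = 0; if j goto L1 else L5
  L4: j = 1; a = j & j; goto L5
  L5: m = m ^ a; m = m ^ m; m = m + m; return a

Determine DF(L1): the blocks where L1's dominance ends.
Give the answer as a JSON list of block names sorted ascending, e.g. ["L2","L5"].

Answer: ["L1", "L2", "L4", "L5"]

Derivation:
idom tree: L1←L0 L2←L0 L3←L1 L4←L0 L5←L0
Dom at joins:
  L1: preds {L0,L3}: {L0} ∩ {L0,L1,L3} = {L0}; idom=L0
  L2: preds {L0,L1}: {L0} ∩ {L0,L1} = {L0}; idom=L0
  L4: preds {L0,L1,L2}: {L0} ∩ {L0,L1} ∩ {L0,L2} = {L0}; idom=L0
  L5: preds {L3,L4}: {L0,L1,L3} ∩ {L0,L4} = {L0}; idom=L0

Frontier:
  join L1 pred L0: · stop@L0
  join L1 pred L3: L3→L1 stop@L0
  join L2 pred L0: · stop@L0
  join L2 pred L1: L1 stop@L0
  join L4 pred L0: · stop@L0
  join L4 pred L1: L1 stop@L0
  join L4 pred L2: L2 stop@L0
  join L5 pred L3: L3→L1 stop@L0
  join L5 pred L4: L4 stop@L0
  L0: DF=∅
  L1: DF={L1,L2,L4,L5}
  L2: DF={L4}
  L3: DF={L1,L5}
  L4: DF={L5}
  L5: DF=∅

DF(L1) = ["L1", "L2", "L4", "L5"]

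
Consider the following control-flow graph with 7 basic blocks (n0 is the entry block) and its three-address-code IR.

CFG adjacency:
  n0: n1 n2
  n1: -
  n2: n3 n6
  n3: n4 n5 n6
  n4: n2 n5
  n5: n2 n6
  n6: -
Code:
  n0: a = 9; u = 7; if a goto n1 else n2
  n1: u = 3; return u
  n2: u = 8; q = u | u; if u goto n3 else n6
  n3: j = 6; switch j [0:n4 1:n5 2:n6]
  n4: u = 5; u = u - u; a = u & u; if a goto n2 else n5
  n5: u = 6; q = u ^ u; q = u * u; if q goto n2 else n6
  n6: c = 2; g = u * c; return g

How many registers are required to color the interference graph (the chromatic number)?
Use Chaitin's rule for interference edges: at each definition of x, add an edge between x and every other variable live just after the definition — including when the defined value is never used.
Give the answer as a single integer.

Per-block:
  n0: def={a,u} ue=∅
  n1: def={u} ue=∅
  n2: def={q,u} ue=∅
  n3: def={j} ue=∅
  n4: def={a,u} ue=∅
  n5: def={q,u} ue=∅
  n6: def={c,g} ue={u}

Liveness:
  live n0: ∅→∅
  live n1: ∅→∅
  live n2: ∅→{u}
  live n3: {u}→{u}
  live n4: ∅→∅
  live n5: ∅→{u}
  live n6: {u}→∅

Interfere edges:
  a↔{u}
  c↔{u}
  g↔∅
  j↔{u}
  q↔{u}
  u↔{a,c,j,q}

Chromatic number:
  {a,u} pairwise interfere (2-clique) ⇒ χ ≥ 2
  assign a→r1 c→r1 g→r0 j→r1 q→r1 u→r0 — no edge inside a register ⇒ χ ≤ 2
  χ = 2

Answer: 2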